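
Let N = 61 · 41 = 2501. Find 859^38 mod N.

Mod 61: 859 ≡ 5; 5^38 ≡ 42 (mod 61).
Mod 41: 859 ≡ 39; 39^38 ≡ 31 (mod 41).
Combine by CRT: x ≡ 42 (mod 61), x ≡ 31 (mod 41) ⇒ x ≡ 1384 (mod 2501).

1384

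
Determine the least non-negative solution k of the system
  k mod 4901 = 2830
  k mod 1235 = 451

301791

gcd(4901, 1235) = 13 and 13 | (451 − 2830), so the pair is consistent; merging gives k ≡ 301791 (mod 465595), where 465595 = lcm(4901, 1235).
The solution is unique modulo lcm(4901, 1235) = 465595.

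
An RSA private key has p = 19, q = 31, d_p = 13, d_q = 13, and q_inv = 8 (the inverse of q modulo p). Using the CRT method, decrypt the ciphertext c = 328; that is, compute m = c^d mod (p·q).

m₁ = c^(d_p) mod p: c ≡ 5 (mod 19), and 5^13 mod 19 = 17.
m₂ = c^(d_q) mod q: c ≡ 18 (mod 31), and 18^13 mod 31 = 20.
h = q_inv·(m₁ − m₂) mod p = 8·(17 − 20) mod 19 = 14.
m = m₂ + h·q = 20 + 14·31 = 454.

454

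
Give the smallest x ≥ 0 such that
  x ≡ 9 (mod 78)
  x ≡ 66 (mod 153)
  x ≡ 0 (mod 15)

Combine the congruences pairwise.
gcd(78, 153) = 3 and 3 | (66 − 9), so the pair is consistent; merging gives x ≡ 2973 (mod 3978), where 3978 = lcm(78, 153).
gcd(3978, 15) = 3 and 3 | (0 − 2973), so the pair is consistent; merging gives x ≡ 18885 (mod 19890), where 19890 = lcm(3978, 15).
The solution is unique modulo lcm(78, 153, 15) = 19890.

18885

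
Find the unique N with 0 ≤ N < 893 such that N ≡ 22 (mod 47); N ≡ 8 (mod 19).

Combine the congruences pairwise.
From N ≡ 22 (mod 47) write N = 22 + 47t. Substituting into N ≡ 8 (mod 19) gives 47t ≡ 5 (mod 19), and since 9⁻¹ ≡ 17 (mod 19), t ≡ 9. Hence N ≡ 22 + 47·9 = 445 (mod 893).

445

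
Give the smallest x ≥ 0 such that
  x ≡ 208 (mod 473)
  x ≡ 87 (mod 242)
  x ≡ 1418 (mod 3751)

Combine the congruences pairwise.
gcd(473, 242) = 11 and 11 | (87 − 208), so the pair is consistent; merging gives x ≡ 5411 (mod 10406), where 10406 = lcm(473, 242).
gcd(10406, 3751) = 121 and 121 | (1418 − 5411), so the pair is consistent; merging gives x ≡ 192719 (mod 322586), where 322586 = lcm(10406, 3751).
The solution is unique modulo lcm(473, 242, 3751) = 322586.

192719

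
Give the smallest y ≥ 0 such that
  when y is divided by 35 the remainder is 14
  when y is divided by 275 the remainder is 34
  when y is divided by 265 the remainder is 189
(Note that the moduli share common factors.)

gcd(35, 275) = 5 and 5 | (34 − 14), so the pair is consistent; merging gives y ≡ 1134 (mod 1925), where 1925 = lcm(35, 275).
gcd(1925, 265) = 5 and 5 | (189 − 1134), so the pair is consistent; merging gives y ≡ 26159 (mod 102025), where 102025 = lcm(1925, 265).
The solution is unique modulo lcm(35, 275, 265) = 102025.

26159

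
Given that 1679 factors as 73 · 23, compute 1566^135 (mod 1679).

Mod 73: 1566 ≡ 33; by Fermat, exponent reduces to 135 mod 72 = 63; 33^63 ≡ 51 (mod 73).
Mod 23: 1566 ≡ 2; by Fermat, exponent reduces to 135 mod 22 = 3; 2^3 ≡ 8 (mod 23).
Combine by CRT: x ≡ 51 (mod 73), x ≡ 8 (mod 23) ⇒ x ≡ 1365 (mod 1679).

1365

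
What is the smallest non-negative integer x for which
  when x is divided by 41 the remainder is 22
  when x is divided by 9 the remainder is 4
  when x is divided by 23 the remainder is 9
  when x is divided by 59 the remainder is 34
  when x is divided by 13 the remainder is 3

6309553

From x ≡ 22 (mod 41) write x = 22 + 41t. Substituting into x ≡ 4 (mod 9) gives 41t ≡ 0 (mod 9), and since 5⁻¹ ≡ 2 (mod 9), t ≡ 0. Hence x ≡ 22 + 41·0 = 22 (mod 369).
From x ≡ 22 (mod 369) write x = 22 + 369t. Substituting into x ≡ 9 (mod 23) gives 369t ≡ 10 (mod 23), and since 1⁻¹ ≡ 1 (mod 23), t ≡ 10. Hence x ≡ 22 + 369·10 = 3712 (mod 8487).
From x ≡ 3712 (mod 8487) write x = 3712 + 8487t. Substituting into x ≡ 34 (mod 59) gives 8487t ≡ 39 (mod 59), and since 50⁻¹ ≡ 13 (mod 59), t ≡ 35. Hence x ≡ 3712 + 8487·35 = 300757 (mod 500733).
From x ≡ 300757 (mod 500733) write x = 300757 + 500733t. Substituting into x ≡ 3 (mod 13) gives 500733t ≡ 1 (mod 13), and since 12⁻¹ ≡ 12 (mod 13), t ≡ 12. Hence x ≡ 300757 + 500733·12 = 6309553 (mod 6509529).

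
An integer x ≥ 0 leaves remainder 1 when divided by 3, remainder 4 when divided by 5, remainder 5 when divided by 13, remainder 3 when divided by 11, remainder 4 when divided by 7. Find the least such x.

5569

From x ≡ 1 (mod 3) write x = 1 + 3t. Substituting into x ≡ 4 (mod 5) gives 3t ≡ 3 (mod 5), and since 3⁻¹ ≡ 2 (mod 5), t ≡ 1. Hence x ≡ 1 + 3·1 = 4 (mod 15).
From x ≡ 4 (mod 15) write x = 4 + 15t. Substituting into x ≡ 5 (mod 13) gives 15t ≡ 1 (mod 13), and since 2⁻¹ ≡ 7 (mod 13), t ≡ 7. Hence x ≡ 4 + 15·7 = 109 (mod 195).
From x ≡ 109 (mod 195) write x = 109 + 195t. Substituting into x ≡ 3 (mod 11) gives 195t ≡ 4 (mod 11), and since 8⁻¹ ≡ 7 (mod 11), t ≡ 6. Hence x ≡ 109 + 195·6 = 1279 (mod 2145).
From x ≡ 1279 (mod 2145) write x = 1279 + 2145t. Substituting into x ≡ 4 (mod 7) gives 2145t ≡ 6 (mod 7), and since 3⁻¹ ≡ 5 (mod 7), t ≡ 2. Hence x ≡ 1279 + 2145·2 = 5569 (mod 15015).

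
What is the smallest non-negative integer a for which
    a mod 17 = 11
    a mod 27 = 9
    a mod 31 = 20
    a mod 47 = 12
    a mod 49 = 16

16993755

The moduli are pairwise coprime; N = 17·27·31·47·49 = 32769387.
N/17 = 1927611; 1927611 ≡ 15 (mod 17); 15·8 ≡ 1, so inverse 8.
N/27 = 1213681; 1213681 ≡ 4 (mod 27); 4·7 ≡ 1, so inverse 7.
N/31 = 1057077; 1057077 ≡ 8 (mod 31); 8·4 ≡ 1, so inverse 4.
N/47 = 697221; 697221 ≡ 23 (mod 47); 23·45 ≡ 1, so inverse 45.
N/49 = 668763; 668763 ≡ 11 (mod 49); 11·9 ≡ 1, so inverse 9.
a ≡ 11·1927611·8 + 9·1213681·7 + 20·1057077·4 + 12·697221·45 + 16·668763·9 = 803459043.
803459043 mod 32769387 = 16993755.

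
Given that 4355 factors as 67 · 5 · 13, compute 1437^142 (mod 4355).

Mod 67: 1437 ≡ 30; by Fermat, exponent reduces to 142 mod 66 = 10; 30^10 ≡ 37 (mod 67).
Mod 5: 1437 ≡ 2; by Fermat, exponent reduces to 142 mod 4 = 2; 2^2 ≡ 4 (mod 5).
Mod 13: 1437 ≡ 7; by Fermat, exponent reduces to 142 mod 12 = 10; 7^10 ≡ 4 (mod 13).
Combine by CRT: x ≡ 37 (mod 67), x ≡ 4 (mod 5), x ≡ 4 (mod 13) ⇒ x ≡ 1109 (mod 4355).

1109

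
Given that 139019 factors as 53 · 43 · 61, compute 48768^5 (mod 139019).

Mod 53: 48768 ≡ 8; 8^5 ≡ 14 (mod 53).
Mod 43: 48768 ≡ 6; 6^5 ≡ 36 (mod 43).
Mod 61: 48768 ≡ 29; 29^5 ≡ 21 (mod 61).
Combine by CRT: x ≡ 14 (mod 53), x ≡ 36 (mod 43), x ≡ 21 (mod 61) ⇒ x ≡ 94937 (mod 139019).

94937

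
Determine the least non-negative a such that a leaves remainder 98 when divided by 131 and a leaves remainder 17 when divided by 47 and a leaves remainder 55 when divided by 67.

288691

From a ≡ 98 (mod 131) write a = 98 + 131t. Substituting into a ≡ 17 (mod 47) gives 131t ≡ 13 (mod 47), and since 37⁻¹ ≡ 14 (mod 47), t ≡ 41. Hence a ≡ 98 + 131·41 = 5469 (mod 6157).
From a ≡ 5469 (mod 6157) write a = 5469 + 6157t. Substituting into a ≡ 55 (mod 67) gives 6157t ≡ 13 (mod 67), and since 60⁻¹ ≡ 19 (mod 67), t ≡ 46. Hence a ≡ 5469 + 6157·46 = 288691 (mod 412519).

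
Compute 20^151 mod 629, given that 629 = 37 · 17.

Mod 37: 20 ≡ 20; by Fermat, exponent reduces to 151 mod 36 = 7; 20^7 ≡ 22 (mod 37).
Mod 17: 20 ≡ 3; by Fermat, exponent reduces to 151 mod 16 = 7; 3^7 ≡ 11 (mod 17).
Combine by CRT: x ≡ 22 (mod 37), x ≡ 11 (mod 17) ⇒ x ≡ 96 (mod 629).

96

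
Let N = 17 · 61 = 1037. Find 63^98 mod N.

110

Mod 17: 63 ≡ 12; by Fermat, exponent reduces to 98 mod 16 = 2; 12^2 ≡ 8 (mod 17).
Mod 61: 63 ≡ 2; by Fermat, exponent reduces to 98 mod 60 = 38; 2^38 ≡ 49 (mod 61).
Combine by CRT: x ≡ 8 (mod 17), x ≡ 49 (mod 61) ⇒ x ≡ 110 (mod 1037).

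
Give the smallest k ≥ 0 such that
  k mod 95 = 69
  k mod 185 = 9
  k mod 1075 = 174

170024

Combine the congruences pairwise.
gcd(95, 185) = 5 and 5 | (9 − 69), so the pair is consistent; merging gives k ≡ 1304 (mod 3515), where 3515 = lcm(95, 185).
gcd(3515, 1075) = 5 and 5 | (174 − 1304), so the pair is consistent; merging gives k ≡ 170024 (mod 755725), where 755725 = lcm(3515, 1075).
The solution is unique modulo lcm(95, 185, 1075) = 755725.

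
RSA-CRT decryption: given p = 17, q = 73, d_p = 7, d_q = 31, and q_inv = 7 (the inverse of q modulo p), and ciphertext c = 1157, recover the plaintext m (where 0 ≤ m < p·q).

1140

m₁ = c^(d_p) mod p: c ≡ 1 (mod 17), and 1^7 mod 17 = 1.
m₂ = c^(d_q) mod q: c ≡ 62 (mod 73), and 62^31 mod 73 = 45.
h = q_inv·(m₁ − m₂) mod p = 7·(1 − 45) mod 17 = 15.
m = m₂ + h·q = 45 + 15·73 = 1140.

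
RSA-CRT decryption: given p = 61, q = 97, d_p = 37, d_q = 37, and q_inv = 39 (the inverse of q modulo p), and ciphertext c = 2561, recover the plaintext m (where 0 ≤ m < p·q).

4391

m₁ = c^(d_p) mod p: c ≡ 60 (mod 61), and 60^37 mod 61 = 60.
m₂ = c^(d_q) mod q: c ≡ 39 (mod 97), and 39^37 mod 97 = 26.
h = q_inv·(m₁ − m₂) mod p = 39·(60 − 26) mod 61 = 45.
m = m₂ + h·q = 26 + 45·97 = 4391.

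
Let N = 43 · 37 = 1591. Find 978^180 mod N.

Mod 43: 978 ≡ 32; by Fermat, exponent reduces to 180 mod 42 = 12; 32^12 ≡ 16 (mod 43).
Mod 37: 978 ≡ 16; since 36 | 180, by Fermat 16^180 ≡ 1 (mod 37).
Combine by CRT: x ≡ 16 (mod 43), x ≡ 1 (mod 37) ⇒ x ≡ 704 (mod 1591).

704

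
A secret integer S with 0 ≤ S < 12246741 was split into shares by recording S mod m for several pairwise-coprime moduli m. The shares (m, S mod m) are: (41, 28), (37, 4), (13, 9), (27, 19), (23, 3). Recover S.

Combine the congruences pairwise.
From S ≡ 28 (mod 41) write S = 28 + 41t. Substituting into S ≡ 4 (mod 37) gives 41t ≡ 13 (mod 37), and since 4⁻¹ ≡ 28 (mod 37), t ≡ 31. Hence S ≡ 28 + 41·31 = 1299 (mod 1517).
From S ≡ 1299 (mod 1517) write S = 1299 + 1517t. Substituting into S ≡ 9 (mod 13) gives 1517t ≡ 10 (mod 13), and since 9⁻¹ ≡ 3 (mod 13), t ≡ 4. Hence S ≡ 1299 + 1517·4 = 7367 (mod 19721).
From S ≡ 7367 (mod 19721) write S = 7367 + 19721t. Substituting into S ≡ 19 (mod 27) gives 19721t ≡ 23 (mod 27), and since 11⁻¹ ≡ 5 (mod 27), t ≡ 7. Hence S ≡ 7367 + 19721·7 = 145414 (mod 532467).
From S ≡ 145414 (mod 532467) write S = 145414 + 532467t. Substituting into S ≡ 3 (mod 23) gives 532467t ≡ 18 (mod 23), and since 17⁻¹ ≡ 19 (mod 23), t ≡ 20. Hence S ≡ 145414 + 532467·20 = 10794754 (mod 12246741).

10794754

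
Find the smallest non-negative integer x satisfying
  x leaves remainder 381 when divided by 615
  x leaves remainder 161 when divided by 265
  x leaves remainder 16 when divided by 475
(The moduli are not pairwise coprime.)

gcd(615, 265) = 5 and 5 | (161 − 381), so the pair is consistent; merging gives x ≡ 8376 (mod 32595), where 32595 = lcm(615, 265).
gcd(32595, 475) = 5 and 5 | (16 − 8376), so the pair is consistent; merging gives x ≡ 1866291 (mod 3096525), where 3096525 = lcm(32595, 475).
The solution is unique modulo lcm(615, 265, 475) = 3096525.

1866291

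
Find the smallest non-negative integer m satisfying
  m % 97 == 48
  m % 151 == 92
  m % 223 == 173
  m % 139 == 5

414274632

From m ≡ 48 (mod 97) write m = 48 + 97t. Substituting into m ≡ 92 (mod 151) gives 97t ≡ 44 (mod 151), and since 97⁻¹ ≡ 137 (mod 151), t ≡ 139. Hence m ≡ 48 + 97·139 = 13531 (mod 14647).
From m ≡ 13531 (mod 14647) write m = 13531 + 14647t. Substituting into m ≡ 173 (mod 223) gives 14647t ≡ 22 (mod 223), and since 152⁻¹ ≡ 201 (mod 223), t ≡ 185. Hence m ≡ 13531 + 14647·185 = 2723226 (mod 3266281).
From m ≡ 2723226 (mod 3266281) write m = 2723226 + 3266281t. Substituting into m ≡ 5 (mod 139) gives 3266281t ≡ 67 (mod 139), and since 59⁻¹ ≡ 33 (mod 139), t ≡ 126. Hence m ≡ 2723226 + 3266281·126 = 414274632 (mod 454013059).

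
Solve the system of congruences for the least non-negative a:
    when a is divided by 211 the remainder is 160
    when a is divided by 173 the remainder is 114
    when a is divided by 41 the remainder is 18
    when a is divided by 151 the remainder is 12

Combine the congruences pairwise.
From a ≡ 160 (mod 211) write a = 160 + 211t. Substituting into a ≡ 114 (mod 173) gives 211t ≡ 127 (mod 173), and since 38⁻¹ ≡ 41 (mod 173), t ≡ 17. Hence a ≡ 160 + 211·17 = 3747 (mod 36503).
From a ≡ 3747 (mod 36503) write a = 3747 + 36503t. Substituting into a ≡ 18 (mod 41) gives 36503t ≡ 2 (mod 41), and since 13⁻¹ ≡ 19 (mod 41), t ≡ 38. Hence a ≡ 3747 + 36503·38 = 1390861 (mod 1496623).
From a ≡ 1390861 (mod 1496623) write a = 1390861 + 1496623t. Substituting into a ≡ 12 (mod 151) gives 1496623t ≡ 12 (mod 151), and since 62⁻¹ ≡ 95 (mod 151), t ≡ 83. Hence a ≡ 1390861 + 1496623·83 = 125610570 (mod 225990073).

125610570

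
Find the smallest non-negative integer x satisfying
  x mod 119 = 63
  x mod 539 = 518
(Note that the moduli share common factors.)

Combine the congruences pairwise.
gcd(119, 539) = 7 and 7 | (518 − 63), so the pair is consistent; merging gives x ≡ 3752 (mod 9163), where 9163 = lcm(119, 539).
The solution is unique modulo lcm(119, 539) = 9163.

3752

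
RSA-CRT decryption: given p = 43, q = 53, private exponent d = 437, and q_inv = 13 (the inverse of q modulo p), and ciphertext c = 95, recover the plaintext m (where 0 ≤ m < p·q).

805

d_p = d mod (p−1) = 437 mod 42 = 17; d_q = d mod (q−1) = 21.
m₁ = c^(d_p) mod p: c ≡ 9 (mod 43), and 9^17 mod 43 = 31.
m₂ = c^(d_q) mod q: c ≡ 42 (mod 53), and 42^21 mod 53 = 10.
h = q_inv·(m₁ − m₂) mod p = 13·(31 − 10) mod 43 = 15.
m = m₂ + h·q = 10 + 15·53 = 805.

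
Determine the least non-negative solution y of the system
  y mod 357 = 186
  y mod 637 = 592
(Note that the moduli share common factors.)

30531

gcd(357, 637) = 7 and 7 | (592 − 186), so the pair is consistent; merging gives y ≡ 30531 (mod 32487), where 32487 = lcm(357, 637).
The solution is unique modulo lcm(357, 637) = 32487.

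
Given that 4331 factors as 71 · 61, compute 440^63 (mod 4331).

Mod 71: 440 ≡ 14; 14^63 ≡ 46 (mod 71).
Mod 61: 440 ≡ 13; by Fermat, exponent reduces to 63 mod 60 = 3; 13^3 ≡ 1 (mod 61).
Combine by CRT: x ≡ 46 (mod 71), x ≡ 1 (mod 61) ⇒ x ≡ 1892 (mod 4331).

1892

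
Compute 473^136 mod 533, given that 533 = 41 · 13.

508

Mod 41: 473 ≡ 22; by Fermat, exponent reduces to 136 mod 40 = 16; 22^16 ≡ 16 (mod 41).
Mod 13: 473 ≡ 5; by Fermat, exponent reduces to 136 mod 12 = 4; 5^4 ≡ 1 (mod 13).
Combine by CRT: x ≡ 16 (mod 41), x ≡ 1 (mod 13) ⇒ x ≡ 508 (mod 533).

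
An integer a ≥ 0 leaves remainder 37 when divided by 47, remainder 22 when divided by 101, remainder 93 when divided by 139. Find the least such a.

173843

Combine the congruences pairwise.
From a ≡ 37 (mod 47) write a = 37 + 47t. Substituting into a ≡ 22 (mod 101) gives 47t ≡ 86 (mod 101), and since 47⁻¹ ≡ 43 (mod 101), t ≡ 62. Hence a ≡ 37 + 47·62 = 2951 (mod 4747).
From a ≡ 2951 (mod 4747) write a = 2951 + 4747t. Substituting into a ≡ 93 (mod 139) gives 4747t ≡ 61 (mod 139), and since 21⁻¹ ≡ 53 (mod 139), t ≡ 36. Hence a ≡ 2951 + 4747·36 = 173843 (mod 659833).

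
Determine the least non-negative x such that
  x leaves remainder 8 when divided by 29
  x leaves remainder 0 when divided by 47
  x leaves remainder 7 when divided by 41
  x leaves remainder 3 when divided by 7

From x ≡ 8 (mod 29) write x = 8 + 29t. Substituting into x ≡ 0 (mod 47) gives 29t ≡ 39 (mod 47), and since 29⁻¹ ≡ 13 (mod 47), t ≡ 37. Hence x ≡ 8 + 29·37 = 1081 (mod 1363).
From x ≡ 1081 (mod 1363) write x = 1081 + 1363t. Substituting into x ≡ 7 (mod 41) gives 1363t ≡ 33 (mod 41), and since 10⁻¹ ≡ 37 (mod 41), t ≡ 32. Hence x ≡ 1081 + 1363·32 = 44697 (mod 55883).
From x ≡ 44697 (mod 55883) write x = 44697 + 55883t. Substituting into x ≡ 3 (mod 7) gives 55883t ≡ 1 (mod 7), and since 2⁻¹ ≡ 4 (mod 7), t ≡ 4. Hence x ≡ 44697 + 55883·4 = 268229 (mod 391181).

268229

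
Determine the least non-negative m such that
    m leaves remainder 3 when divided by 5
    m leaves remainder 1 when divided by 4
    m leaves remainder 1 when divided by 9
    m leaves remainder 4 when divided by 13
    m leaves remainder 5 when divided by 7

7453

The moduli are pairwise coprime; N = 5·4·9·13·7 = 16380.
N/5 = 3276; 3276 ≡ 1 (mod 5), inverse 1.
N/4 = 4095; 4095 ≡ 3 (mod 4); 3·3 ≡ 1, so inverse 3.
N/9 = 1820; 1820 ≡ 2 (mod 9); 2·5 ≡ 1, so inverse 5.
N/13 = 1260; 1260 ≡ 12 (mod 13); 12·12 ≡ 1, so inverse 12.
N/7 = 2340; 2340 ≡ 2 (mod 7); 2·4 ≡ 1, so inverse 4.
m ≡ 3·3276·1 + 1·4095·3 + 1·1820·5 + 4·1260·12 + 5·2340·4 = 138493.
138493 mod 16380 = 7453.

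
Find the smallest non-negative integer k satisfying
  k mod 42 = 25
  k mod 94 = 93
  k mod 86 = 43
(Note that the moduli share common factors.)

gcd(42, 94) = 2 and 2 | (93 − 25), so the pair is consistent; merging gives k ≡ 1033 (mod 1974), where 1974 = lcm(42, 94).
gcd(1974, 86) = 2 and 2 | (43 − 1033), so the pair is consistent; merging gives k ≡ 22747 (mod 84882), where 84882 = lcm(1974, 86).
The solution is unique modulo lcm(42, 94, 86) = 84882.

22747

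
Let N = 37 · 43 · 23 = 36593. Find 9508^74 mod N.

24347

Mod 37: 9508 ≡ 36; by Fermat, exponent reduces to 74 mod 36 = 2; 36^2 ≡ 1 (mod 37).
Mod 43: 9508 ≡ 5; by Fermat, exponent reduces to 74 mod 42 = 32; 5^32 ≡ 9 (mod 43).
Mod 23: 9508 ≡ 9; by Fermat, exponent reduces to 74 mod 22 = 8; 9^8 ≡ 13 (mod 23).
Combine by CRT: x ≡ 1 (mod 37), x ≡ 9 (mod 43), x ≡ 13 (mod 23) ⇒ x ≡ 24347 (mod 36593).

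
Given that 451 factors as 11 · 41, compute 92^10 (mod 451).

1

Mod 11: 92 ≡ 4; since 10 | 10, by Fermat 4^10 ≡ 1 (mod 11).
Mod 41: 92 ≡ 10; 10^10 ≡ 1 (mod 41).
Combine by CRT: x ≡ 1 (mod 11), x ≡ 1 (mod 41) ⇒ x ≡ 1 (mod 451).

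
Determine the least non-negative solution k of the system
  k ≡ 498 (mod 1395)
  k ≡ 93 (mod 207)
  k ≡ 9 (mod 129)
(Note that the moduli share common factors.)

861213

gcd(1395, 207) = 9 and 9 | (93 − 498), so the pair is consistent; merging gives k ≡ 27003 (mod 32085), where 32085 = lcm(1395, 207).
gcd(32085, 129) = 3 and 3 | (9 − 27003), so the pair is consistent; merging gives k ≡ 861213 (mod 1379655), where 1379655 = lcm(32085, 129).
The solution is unique modulo lcm(1395, 207, 129) = 1379655.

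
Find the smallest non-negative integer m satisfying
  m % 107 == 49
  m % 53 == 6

Combine the congruences pairwise.
From m ≡ 49 (mod 107) write m = 49 + 107t. Substituting into m ≡ 6 (mod 53) gives 107t ≡ 10 (mod 53), and since 1⁻¹ ≡ 1 (mod 53), t ≡ 10. Hence m ≡ 49 + 107·10 = 1119 (mod 5671).

1119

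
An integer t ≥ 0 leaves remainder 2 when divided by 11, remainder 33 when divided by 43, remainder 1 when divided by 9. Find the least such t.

4204

The moduli are pairwise coprime; N = 11·43·9 = 4257.
N/11 = 387; 387 ≡ 2 (mod 11); 2·6 ≡ 1, so inverse 6.
N/43 = 99; 99 ≡ 13 (mod 43); 13·10 ≡ 1, so inverse 10.
N/9 = 473; 473 ≡ 5 (mod 9); 5·2 ≡ 1, so inverse 2.
t ≡ 2·387·6 + 33·99·10 + 1·473·2 = 38260.
38260 mod 4257 = 4204.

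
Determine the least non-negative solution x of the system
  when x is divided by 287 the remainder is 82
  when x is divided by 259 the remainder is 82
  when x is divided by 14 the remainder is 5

10701

gcd(287, 259) = 7 and 7 | (82 − 82), so the pair is consistent; merging gives x ≡ 82 (mod 10619), where 10619 = lcm(287, 259).
gcd(10619, 14) = 7 and 7 | (5 − 82), so the pair is consistent; merging gives x ≡ 10701 (mod 21238), where 21238 = lcm(10619, 14).
The solution is unique modulo lcm(287, 259, 14) = 21238.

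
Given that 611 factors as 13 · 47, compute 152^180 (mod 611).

Mod 13: 152 ≡ 9; since 12 | 180, by Fermat 9^180 ≡ 1 (mod 13).
Mod 47: 152 ≡ 11; by Fermat, exponent reduces to 180 mod 46 = 42; 11^42 ≡ 2 (mod 47).
Combine by CRT: x ≡ 1 (mod 13), x ≡ 2 (mod 47) ⇒ x ≡ 378 (mod 611).

378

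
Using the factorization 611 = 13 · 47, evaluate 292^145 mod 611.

45

Mod 13: 292 ≡ 6; by Fermat, exponent reduces to 145 mod 12 = 1; 6^1 ≡ 6 (mod 13).
Mod 47: 292 ≡ 10; by Fermat, exponent reduces to 145 mod 46 = 7; 10^7 ≡ 45 (mod 47).
Combine by CRT: x ≡ 6 (mod 13), x ≡ 45 (mod 47) ⇒ x ≡ 45 (mod 611).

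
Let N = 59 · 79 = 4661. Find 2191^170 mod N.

Mod 59: 2191 ≡ 8; by Fermat, exponent reduces to 170 mod 58 = 54; 8^54 ≡ 26 (mod 59).
Mod 79: 2191 ≡ 58; by Fermat, exponent reduces to 170 mod 78 = 14; 58^14 ≡ 21 (mod 79).
Combine by CRT: x ≡ 26 (mod 59), x ≡ 21 (mod 79) ⇒ x ≡ 1206 (mod 4661).

1206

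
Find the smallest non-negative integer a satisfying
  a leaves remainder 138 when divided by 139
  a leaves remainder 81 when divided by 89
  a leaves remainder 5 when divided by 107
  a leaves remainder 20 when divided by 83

The moduli are pairwise coprime; N = 139·89·107·83 = 109866851.
N/139 = 790409; 790409 ≡ 55 (mod 139); 55·91 ≡ 1, so inverse 91.
N/89 = 1234459; 1234459 ≡ 29 (mod 89); 29·43 ≡ 1, so inverse 43.
N/107 = 1026793; 1026793 ≡ 21 (mod 107); 21·51 ≡ 1, so inverse 51.
N/83 = 1323697; 1323697 ≡ 13 (mod 83); 13·32 ≡ 1, so inverse 32.
a ≡ 138·790409·91 + 81·1234459·43 + 5·1026793·51 + 20·1323697·32 = 15334575214.
15334575214 mod 109866851 = 63082925.

63082925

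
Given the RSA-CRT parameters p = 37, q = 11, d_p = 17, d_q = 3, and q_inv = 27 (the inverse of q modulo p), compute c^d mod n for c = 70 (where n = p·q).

m₁ = c^(d_p) mod p: c ≡ 33 (mod 37), and 33^17 mod 37 = 9.
m₂ = c^(d_q) mod q: c ≡ 4 (mod 11), and 4^3 mod 11 = 9.
h = q_inv·(m₁ − m₂) mod p = 27·(9 − 9) mod 37 = 0.
m = m₂ + h·q = 9 + 0·11 = 9.

9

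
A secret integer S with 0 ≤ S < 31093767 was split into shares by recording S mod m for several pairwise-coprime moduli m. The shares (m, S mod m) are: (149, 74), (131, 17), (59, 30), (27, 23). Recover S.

The moduli are pairwise coprime; N = 149·131·59·27 = 31093767.
N/149 = 208683; 208683 ≡ 83 (mod 149); 83·79 ≡ 1, so inverse 79.
N/131 = 237357; 237357 ≡ 116 (mod 131); 116·96 ≡ 1, so inverse 96.
N/59 = 527013; 527013 ≡ 25 (mod 59); 25·26 ≡ 1, so inverse 26.
N/27 = 1151621; 1151621 ≡ 17 (mod 27); 17·8 ≡ 1, so inverse 8.
S ≡ 74·208683·79 + 17·237357·96 + 30·527013·26 + 23·1151621·8 = 2230295846.
2230295846 mod 31093767 = 22638389.

22638389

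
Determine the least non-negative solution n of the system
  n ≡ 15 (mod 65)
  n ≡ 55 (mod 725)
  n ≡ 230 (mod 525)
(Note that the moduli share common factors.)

25430

gcd(65, 725) = 5 and 5 | (55 − 15), so the pair is consistent; merging gives n ≡ 6580 (mod 9425), where 9425 = lcm(65, 725).
gcd(9425, 525) = 25 and 25 | (230 − 6580), so the pair is consistent; merging gives n ≡ 25430 (mod 197925), where 197925 = lcm(9425, 525).
The solution is unique modulo lcm(65, 725, 525) = 197925.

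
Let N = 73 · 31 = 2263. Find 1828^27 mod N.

1487

Mod 73: 1828 ≡ 3; 3^27 ≡ 27 (mod 73).
Mod 31: 1828 ≡ 30; 30^27 ≡ 30 (mod 31).
Combine by CRT: x ≡ 27 (mod 73), x ≡ 30 (mod 31) ⇒ x ≡ 1487 (mod 2263).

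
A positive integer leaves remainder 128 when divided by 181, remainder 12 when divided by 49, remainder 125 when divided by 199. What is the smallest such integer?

1110744

Combine the congruences pairwise.
From k ≡ 128 (mod 181) write k = 128 + 181t. Substituting into k ≡ 12 (mod 49) gives 181t ≡ 31 (mod 49), and since 34⁻¹ ≡ 13 (mod 49), t ≡ 11. Hence k ≡ 128 + 181·11 = 2119 (mod 8869).
From k ≡ 2119 (mod 8869) write k = 2119 + 8869t. Substituting into k ≡ 125 (mod 199) gives 8869t ≡ 195 (mod 199), and since 113⁻¹ ≡ 118 (mod 199), t ≡ 125. Hence k ≡ 2119 + 8869·125 = 1110744 (mod 1764931).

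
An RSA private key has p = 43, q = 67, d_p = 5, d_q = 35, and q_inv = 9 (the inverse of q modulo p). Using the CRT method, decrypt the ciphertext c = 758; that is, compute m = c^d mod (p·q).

1312

m₁ = c^(d_p) mod p: c ≡ 27 (mod 43), and 27^5 mod 43 = 22.
m₂ = c^(d_q) mod q: c ≡ 21 (mod 67), and 21^35 mod 67 = 39.
h = q_inv·(m₁ − m₂) mod p = 9·(22 − 39) mod 43 = 19.
m = m₂ + h·q = 39 + 19·67 = 1312.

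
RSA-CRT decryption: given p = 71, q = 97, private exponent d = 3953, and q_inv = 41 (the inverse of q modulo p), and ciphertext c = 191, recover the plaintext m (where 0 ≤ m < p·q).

d_p = d mod (p−1) = 3953 mod 70 = 33; d_q = d mod (q−1) = 17.
m₁ = c^(d_p) mod p: c ≡ 49 (mod 71), and 49^33 mod 71 = 60.
m₂ = c^(d_q) mod q: c ≡ 94 (mod 97), and 94^17 mod 97 = 11.
h = q_inv·(m₁ − m₂) mod p = 41·(60 − 11) mod 71 = 21.
m = m₂ + h·q = 11 + 21·97 = 2048.

2048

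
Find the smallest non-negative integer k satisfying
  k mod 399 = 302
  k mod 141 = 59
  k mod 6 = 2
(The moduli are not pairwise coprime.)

Combine the congruences pairwise.
gcd(399, 141) = 3 and 3 | (59 − 302), so the pair is consistent; merging gives k ≡ 6686 (mod 18753), where 18753 = lcm(399, 141).
gcd(18753, 6) = 3 and 3 | (2 − 6686), so the pair is consistent; merging gives k ≡ 6686 (mod 37506), where 37506 = lcm(18753, 6).
The solution is unique modulo lcm(399, 141, 6) = 37506.

6686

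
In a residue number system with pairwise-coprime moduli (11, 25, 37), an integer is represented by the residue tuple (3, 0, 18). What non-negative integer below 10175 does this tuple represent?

6900

Combine the congruences pairwise.
From x ≡ 3 (mod 11) write x = 3 + 11t. Substituting into x ≡ 0 (mod 25) gives 11t ≡ 22 (mod 25), and since 11⁻¹ ≡ 16 (mod 25), t ≡ 2. Hence x ≡ 3 + 11·2 = 25 (mod 275).
From x ≡ 25 (mod 275) write x = 25 + 275t. Substituting into x ≡ 18 (mod 37) gives 275t ≡ 30 (mod 37), and since 16⁻¹ ≡ 7 (mod 37), t ≡ 25. Hence x ≡ 25 + 275·25 = 6900 (mod 10175).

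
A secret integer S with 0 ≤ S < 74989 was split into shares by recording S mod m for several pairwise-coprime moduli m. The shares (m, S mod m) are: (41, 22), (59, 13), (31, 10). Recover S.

71403

The moduli are pairwise coprime; N = 41·59·31 = 74989.
N/41 = 1829; 1829 ≡ 25 (mod 41); 25·23 ≡ 1, so inverse 23.
N/59 = 1271; 1271 ≡ 32 (mod 59); 32·24 ≡ 1, so inverse 24.
N/31 = 2419; 2419 ≡ 1 (mod 31), inverse 1.
S ≡ 22·1829·23 + 13·1271·24 + 10·2419·1 = 1346216.
1346216 mod 74989 = 71403.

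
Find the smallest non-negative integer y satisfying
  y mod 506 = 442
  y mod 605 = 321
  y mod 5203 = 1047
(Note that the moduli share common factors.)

328836

gcd(506, 605) = 11 and 11 | (321 − 442), so the pair is consistent; merging gives y ≡ 22706 (mod 27830), where 27830 = lcm(506, 605).
gcd(27830, 5203) = 121 and 121 | (1047 − 22706), so the pair is consistent; merging gives y ≡ 328836 (mod 1196690), where 1196690 = lcm(27830, 5203).
The solution is unique modulo lcm(506, 605, 5203) = 1196690.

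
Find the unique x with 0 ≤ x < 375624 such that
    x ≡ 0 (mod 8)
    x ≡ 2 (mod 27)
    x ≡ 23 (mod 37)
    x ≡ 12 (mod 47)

149096

The moduli are pairwise coprime; N = 8·27·37·47 = 375624.
N/8 = 46953; 46953 ≡ 1 (mod 8), inverse 1.
N/27 = 13912; 13912 ≡ 7 (mod 27); 7·4 ≡ 1, so inverse 4.
N/37 = 10152; 10152 ≡ 14 (mod 37); 14·8 ≡ 1, so inverse 8.
N/47 = 7992; 7992 ≡ 2 (mod 47); 2·24 ≡ 1, so inverse 24.
x ≡ 0·46953·1 + 2·13912·4 + 23·10152·8 + 12·7992·24 = 4280960.
4280960 mod 375624 = 149096.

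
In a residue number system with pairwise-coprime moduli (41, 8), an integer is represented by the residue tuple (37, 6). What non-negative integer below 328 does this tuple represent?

From x ≡ 37 (mod 41) write x = 37 + 41t. Substituting into x ≡ 6 (mod 8) gives 41t ≡ 1 (mod 8), and since 1⁻¹ ≡ 1 (mod 8), t ≡ 1. Hence x ≡ 37 + 41·1 = 78 (mod 328).

78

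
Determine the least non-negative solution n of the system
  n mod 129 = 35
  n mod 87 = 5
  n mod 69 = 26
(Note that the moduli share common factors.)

Combine the congruences pairwise.
gcd(129, 87) = 3 and 3 | (5 − 35), so the pair is consistent; merging gives n ≡ 2615 (mod 3741), where 3741 = lcm(129, 87).
gcd(3741, 69) = 3 and 3 | (26 − 2615), so the pair is consistent; merging gives n ≡ 62471 (mod 86043), where 86043 = lcm(3741, 69).
The solution is unique modulo lcm(129, 87, 69) = 86043.

62471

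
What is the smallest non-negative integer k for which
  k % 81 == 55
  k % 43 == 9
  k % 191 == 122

424333

From k ≡ 55 (mod 81) write k = 55 + 81t. Substituting into k ≡ 9 (mod 43) gives 81t ≡ 40 (mod 43), and since 38⁻¹ ≡ 17 (mod 43), t ≡ 35. Hence k ≡ 55 + 81·35 = 2890 (mod 3483).
From k ≡ 2890 (mod 3483) write k = 2890 + 3483t. Substituting into k ≡ 122 (mod 191) gives 3483t ≡ 97 (mod 191), and since 45⁻¹ ≡ 17 (mod 191), t ≡ 121. Hence k ≡ 2890 + 3483·121 = 424333 (mod 665253).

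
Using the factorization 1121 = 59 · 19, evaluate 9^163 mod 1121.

Mod 59: 9 ≡ 9; by Fermat, exponent reduces to 163 mod 58 = 47; 9^47 ≡ 4 (mod 59).
Mod 19: 9 ≡ 9; by Fermat, exponent reduces to 163 mod 18 = 1; 9^1 ≡ 9 (mod 19).
Combine by CRT: x ≡ 4 (mod 59), x ≡ 9 (mod 19) ⇒ x ≡ 712 (mod 1121).

712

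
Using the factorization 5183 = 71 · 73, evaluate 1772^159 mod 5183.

4912

Mod 71: 1772 ≡ 68; by Fermat, exponent reduces to 159 mod 70 = 19; 68^19 ≡ 13 (mod 71).
Mod 73: 1772 ≡ 20; by Fermat, exponent reduces to 159 mod 72 = 15; 20^15 ≡ 21 (mod 73).
Combine by CRT: x ≡ 13 (mod 71), x ≡ 21 (mod 73) ⇒ x ≡ 4912 (mod 5183).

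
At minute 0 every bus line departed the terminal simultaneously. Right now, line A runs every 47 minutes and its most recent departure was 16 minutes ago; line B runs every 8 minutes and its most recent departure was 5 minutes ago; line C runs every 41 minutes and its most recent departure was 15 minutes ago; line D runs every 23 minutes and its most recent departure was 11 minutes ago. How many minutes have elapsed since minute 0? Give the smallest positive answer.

34373

From t ≡ 16 (mod 47) write t = 16 + 47s. Substituting into t ≡ 5 (mod 8) gives 47s ≡ 5 (mod 8), and since 7⁻¹ ≡ 7 (mod 8), s ≡ 3. Hence t ≡ 16 + 47·3 = 157 (mod 376).
From t ≡ 157 (mod 376) write t = 157 + 376s. Substituting into t ≡ 15 (mod 41) gives 376s ≡ 22 (mod 41), and since 7⁻¹ ≡ 6 (mod 41), s ≡ 9. Hence t ≡ 157 + 376·9 = 3541 (mod 15416).
From t ≡ 3541 (mod 15416) write t = 3541 + 15416s. Substituting into t ≡ 11 (mod 23) gives 15416s ≡ 12 (mod 23), and since 6⁻¹ ≡ 4 (mod 23), s ≡ 2. Hence t ≡ 3541 + 15416·2 = 34373 (mod 354568).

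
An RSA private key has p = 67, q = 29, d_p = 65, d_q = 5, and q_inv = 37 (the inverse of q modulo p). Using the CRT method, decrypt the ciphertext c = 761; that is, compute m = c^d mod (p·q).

m₁ = c^(d_p) mod p: c ≡ 24 (mod 67), and 24^65 mod 67 = 14.
m₂ = c^(d_q) mod q: c ≡ 7 (mod 29), and 7^5 mod 29 = 16.
h = q_inv·(m₁ − m₂) mod p = 37·(14 − 16) mod 67 = 60.
m = m₂ + h·q = 16 + 60·29 = 1756.

1756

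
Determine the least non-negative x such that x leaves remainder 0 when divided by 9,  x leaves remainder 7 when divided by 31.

Combine the congruences pairwise.
From x ≡ 0 (mod 9) write x = 0 + 9t. Substituting into x ≡ 7 (mod 31) gives 9t ≡ 7 (mod 31), and since 9⁻¹ ≡ 7 (mod 31), t ≡ 18. Hence x ≡ 0 + 9·18 = 162 (mod 279).

162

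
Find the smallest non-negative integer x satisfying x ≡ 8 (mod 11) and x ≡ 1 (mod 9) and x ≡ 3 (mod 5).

The moduli are pairwise coprime; N = 11·9·5 = 495.
N/11 = 45; 45 ≡ 1 (mod 11), inverse 1.
N/9 = 55; 55 ≡ 1 (mod 9), inverse 1.
N/5 = 99; 99 ≡ 4 (mod 5); 4·4 ≡ 1, so inverse 4.
x ≡ 8·45·1 + 1·55·1 + 3·99·4 = 1603.
1603 mod 495 = 118.

118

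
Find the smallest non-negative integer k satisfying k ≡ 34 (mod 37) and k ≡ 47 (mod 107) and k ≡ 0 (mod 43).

46913

Combine the congruences pairwise.
From k ≡ 34 (mod 37) write k = 34 + 37t. Substituting into k ≡ 47 (mod 107) gives 37t ≡ 13 (mod 107), and since 37⁻¹ ≡ 81 (mod 107), t ≡ 90. Hence k ≡ 34 + 37·90 = 3364 (mod 3959).
From k ≡ 3364 (mod 3959) write k = 3364 + 3959t. Substituting into k ≡ 0 (mod 43) gives 3959t ≡ 33 (mod 43), and since 3⁻¹ ≡ 29 (mod 43), t ≡ 11. Hence k ≡ 3364 + 3959·11 = 46913 (mod 170237).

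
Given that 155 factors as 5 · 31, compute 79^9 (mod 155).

Mod 5: 79 ≡ 4; by Fermat, exponent reduces to 9 mod 4 = 1; 4^1 ≡ 4 (mod 5).
Mod 31: 79 ≡ 17; 17^9 ≡ 27 (mod 31).
Combine by CRT: x ≡ 4 (mod 5), x ≡ 27 (mod 31) ⇒ x ≡ 89 (mod 155).

89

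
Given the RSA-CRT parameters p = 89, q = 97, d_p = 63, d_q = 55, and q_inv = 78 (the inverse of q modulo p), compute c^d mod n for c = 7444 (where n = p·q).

m₁ = c^(d_p) mod p: c ≡ 57 (mod 89), and 57^63 mod 89 = 50.
m₂ = c^(d_q) mod q: c ≡ 72 (mod 97), and 72^55 mod 97 = 49.
h = q_inv·(m₁ − m₂) mod p = 78·(50 − 49) mod 89 = 78.
m = m₂ + h·q = 49 + 78·97 = 7615.

7615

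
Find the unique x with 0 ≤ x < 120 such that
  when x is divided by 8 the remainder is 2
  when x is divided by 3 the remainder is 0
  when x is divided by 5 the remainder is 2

42

The moduli are pairwise coprime; N = 8·3·5 = 120.
N/8 = 15; 15 ≡ 7 (mod 8); 7·7 ≡ 1, so inverse 7.
N/3 = 40; 40 ≡ 1 (mod 3), inverse 1.
N/5 = 24; 24 ≡ 4 (mod 5); 4·4 ≡ 1, so inverse 4.
x ≡ 2·15·7 + 0·40·1 + 2·24·4 = 402.
402 mod 120 = 42.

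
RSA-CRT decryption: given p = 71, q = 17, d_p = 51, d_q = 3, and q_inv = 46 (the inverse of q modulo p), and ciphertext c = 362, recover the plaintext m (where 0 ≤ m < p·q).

975

m₁ = c^(d_p) mod p: c ≡ 7 (mod 71), and 7^51 mod 71 = 52.
m₂ = c^(d_q) mod q: c ≡ 5 (mod 17), and 5^3 mod 17 = 6.
h = q_inv·(m₁ − m₂) mod p = 46·(52 − 6) mod 71 = 57.
m = m₂ + h·q = 6 + 57·17 = 975.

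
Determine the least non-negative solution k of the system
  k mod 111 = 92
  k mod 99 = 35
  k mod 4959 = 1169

gcd(111, 99) = 3 and 3 | (35 − 92), so the pair is consistent; merging gives k ≡ 2312 (mod 3663), where 3663 = lcm(111, 99).
gcd(3663, 4959) = 9 and 9 | (1169 − 2312), so the pair is consistent; merging gives k ≡ 1449197 (mod 2018313), where 2018313 = lcm(3663, 4959).
The solution is unique modulo lcm(111, 99, 4959) = 2018313.

1449197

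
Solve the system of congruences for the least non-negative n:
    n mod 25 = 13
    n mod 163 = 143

From n ≡ 13 (mod 25) write n = 13 + 25t. Substituting into n ≡ 143 (mod 163) gives 25t ≡ 130 (mod 163), and since 25⁻¹ ≡ 150 (mod 163), t ≡ 103. Hence n ≡ 13 + 25·103 = 2588 (mod 4075).

2588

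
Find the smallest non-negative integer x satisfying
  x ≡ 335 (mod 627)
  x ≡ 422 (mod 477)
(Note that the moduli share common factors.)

Combine the congruences pairwise.
gcd(627, 477) = 3 and 3 | (422 − 335), so the pair is consistent; merging gives x ≡ 38582 (mod 99693), where 99693 = lcm(627, 477).
The solution is unique modulo lcm(627, 477) = 99693.

38582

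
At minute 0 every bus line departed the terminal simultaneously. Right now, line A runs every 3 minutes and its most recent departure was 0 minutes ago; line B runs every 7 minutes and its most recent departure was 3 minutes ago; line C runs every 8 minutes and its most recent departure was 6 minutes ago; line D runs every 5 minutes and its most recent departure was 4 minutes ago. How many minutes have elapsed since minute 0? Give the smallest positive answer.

654

The moduli are pairwise coprime; N = 3·7·8·5 = 840.
N/3 = 280; 280 ≡ 1 (mod 3), inverse 1.
N/7 = 120; 120 ≡ 1 (mod 7), inverse 1.
N/8 = 105; 105 ≡ 1 (mod 8), inverse 1.
N/5 = 168; 168 ≡ 3 (mod 5); 3·2 ≡ 1, so inverse 2.
t ≡ 0·280·1 + 3·120·1 + 6·105·1 + 4·168·2 = 2334.
2334 mod 840 = 654.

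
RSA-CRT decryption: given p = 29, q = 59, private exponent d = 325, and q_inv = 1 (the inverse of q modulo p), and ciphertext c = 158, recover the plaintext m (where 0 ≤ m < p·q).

660

d_p = d mod (p−1) = 325 mod 28 = 17; d_q = d mod (q−1) = 35.
m₁ = c^(d_p) mod p: c ≡ 13 (mod 29), and 13^17 mod 29 = 22.
m₂ = c^(d_q) mod q: c ≡ 40 (mod 59), and 40^35 mod 59 = 11.
h = q_inv·(m₁ − m₂) mod p = 1·(22 − 11) mod 29 = 11.
m = m₂ + h·q = 11 + 11·59 = 660.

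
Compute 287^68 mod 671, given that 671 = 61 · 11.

Mod 61: 287 ≡ 43; by Fermat, exponent reduces to 68 mod 60 = 8; 43^8 ≡ 25 (mod 61).
Mod 11: 287 ≡ 1; by Fermat, exponent reduces to 68 mod 10 = 8; 1^8 ≡ 1 (mod 11).
Combine by CRT: x ≡ 25 (mod 61), x ≡ 1 (mod 11) ⇒ x ≡ 452 (mod 671).

452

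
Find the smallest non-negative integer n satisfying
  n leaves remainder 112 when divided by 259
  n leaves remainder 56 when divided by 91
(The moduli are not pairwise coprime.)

gcd(259, 91) = 7 and 7 | (56 − 112), so the pair is consistent; merging gives n ≡ 1148 (mod 3367), where 3367 = lcm(259, 91).
The solution is unique modulo lcm(259, 91) = 3367.

1148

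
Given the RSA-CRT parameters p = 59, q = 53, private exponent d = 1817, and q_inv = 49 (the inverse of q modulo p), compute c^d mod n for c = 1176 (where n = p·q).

2400

d_p = d mod (p−1) = 1817 mod 58 = 19; d_q = d mod (q−1) = 49.
m₁ = c^(d_p) mod p: c ≡ 55 (mod 59), and 55^19 mod 59 = 40.
m₂ = c^(d_q) mod q: c ≡ 10 (mod 53), and 10^49 mod 53 = 15.
h = q_inv·(m₁ − m₂) mod p = 49·(40 − 15) mod 59 = 45.
m = m₂ + h·q = 15 + 45·53 = 2400.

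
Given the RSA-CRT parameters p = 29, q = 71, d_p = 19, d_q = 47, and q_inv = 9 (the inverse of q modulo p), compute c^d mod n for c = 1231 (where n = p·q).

296

m₁ = c^(d_p) mod p: c ≡ 13 (mod 29), and 13^19 mod 29 = 6.
m₂ = c^(d_q) mod q: c ≡ 24 (mod 71), and 24^47 mod 71 = 12.
h = q_inv·(m₁ − m₂) mod p = 9·(6 − 12) mod 29 = 4.
m = m₂ + h·q = 12 + 4·71 = 296.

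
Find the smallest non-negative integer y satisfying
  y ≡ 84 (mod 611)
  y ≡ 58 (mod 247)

Combine the congruences pairwise.
gcd(611, 247) = 13 and 13 | (58 − 84), so the pair is consistent; merging gives y ≡ 2528 (mod 11609), where 11609 = lcm(611, 247).
The solution is unique modulo lcm(611, 247) = 11609.

2528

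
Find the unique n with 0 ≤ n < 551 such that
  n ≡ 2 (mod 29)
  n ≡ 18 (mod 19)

From n ≡ 2 (mod 29) write n = 2 + 29t. Substituting into n ≡ 18 (mod 19) gives 29t ≡ 16 (mod 19), and since 10⁻¹ ≡ 2 (mod 19), t ≡ 13. Hence n ≡ 2 + 29·13 = 379 (mod 551).

379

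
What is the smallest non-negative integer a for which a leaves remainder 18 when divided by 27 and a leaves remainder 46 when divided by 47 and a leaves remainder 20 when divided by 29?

From a ≡ 18 (mod 27) write a = 18 + 27t. Substituting into a ≡ 46 (mod 47) gives 27t ≡ 28 (mod 47), and since 27⁻¹ ≡ 7 (mod 47), t ≡ 8. Hence a ≡ 18 + 27·8 = 234 (mod 1269).
From a ≡ 234 (mod 1269) write a = 234 + 1269t. Substituting into a ≡ 20 (mod 29) gives 1269t ≡ 18 (mod 29), and since 22⁻¹ ≡ 4 (mod 29), t ≡ 14. Hence a ≡ 234 + 1269·14 = 18000 (mod 36801).

18000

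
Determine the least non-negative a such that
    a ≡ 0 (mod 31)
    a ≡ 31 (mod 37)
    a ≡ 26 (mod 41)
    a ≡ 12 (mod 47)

52793

Combine the congruences pairwise.
From a ≡ 0 (mod 31) write a = 0 + 31t. Substituting into a ≡ 31 (mod 37) gives 31t ≡ 31 (mod 37), and since 31⁻¹ ≡ 6 (mod 37), t ≡ 1. Hence a ≡ 0 + 31·1 = 31 (mod 1147).
From a ≡ 31 (mod 1147) write a = 31 + 1147t. Substituting into a ≡ 26 (mod 41) gives 1147t ≡ 36 (mod 41), and since 40⁻¹ ≡ 40 (mod 41), t ≡ 5. Hence a ≡ 31 + 1147·5 = 5766 (mod 47027).
From a ≡ 5766 (mod 47027) write a = 5766 + 47027t. Substituting into a ≡ 12 (mod 47) gives 47027t ≡ 27 (mod 47), and since 27⁻¹ ≡ 7 (mod 47), t ≡ 1. Hence a ≡ 5766 + 47027·1 = 52793 (mod 2210269).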